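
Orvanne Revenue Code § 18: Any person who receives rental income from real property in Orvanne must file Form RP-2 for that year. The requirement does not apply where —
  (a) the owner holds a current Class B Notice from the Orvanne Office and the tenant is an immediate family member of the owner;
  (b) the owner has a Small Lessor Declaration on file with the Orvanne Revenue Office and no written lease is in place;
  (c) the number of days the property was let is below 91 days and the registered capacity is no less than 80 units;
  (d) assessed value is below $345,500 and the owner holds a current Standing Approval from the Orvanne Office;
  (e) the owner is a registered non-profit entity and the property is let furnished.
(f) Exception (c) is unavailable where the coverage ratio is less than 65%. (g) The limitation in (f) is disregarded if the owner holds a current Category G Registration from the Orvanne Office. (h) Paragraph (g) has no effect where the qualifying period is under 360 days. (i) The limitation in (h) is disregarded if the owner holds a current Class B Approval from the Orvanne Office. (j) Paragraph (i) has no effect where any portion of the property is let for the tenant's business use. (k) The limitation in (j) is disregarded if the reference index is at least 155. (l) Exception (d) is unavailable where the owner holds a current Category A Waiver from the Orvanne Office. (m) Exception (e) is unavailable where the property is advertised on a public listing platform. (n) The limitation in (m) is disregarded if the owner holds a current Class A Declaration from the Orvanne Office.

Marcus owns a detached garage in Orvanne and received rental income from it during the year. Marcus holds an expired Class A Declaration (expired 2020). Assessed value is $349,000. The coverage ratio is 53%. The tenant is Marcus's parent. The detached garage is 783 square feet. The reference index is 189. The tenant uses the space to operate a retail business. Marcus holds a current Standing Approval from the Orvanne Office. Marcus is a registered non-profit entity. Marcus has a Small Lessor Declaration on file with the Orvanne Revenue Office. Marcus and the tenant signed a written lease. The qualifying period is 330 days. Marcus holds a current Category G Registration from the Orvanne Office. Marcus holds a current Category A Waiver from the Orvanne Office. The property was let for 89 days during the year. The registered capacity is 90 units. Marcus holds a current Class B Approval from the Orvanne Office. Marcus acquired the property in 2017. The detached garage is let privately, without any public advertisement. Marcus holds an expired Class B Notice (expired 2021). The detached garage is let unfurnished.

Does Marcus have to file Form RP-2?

Exception (a) does not apply: no current Class B Notice is held.
Exception (b) requires that no written lease is in place; but a written lease is in place, so (b) is unavailable.
Exception (c) is satisfied on its face — the number of days the property was let is 89 days, below the 91 days limit; the registered capacity is 90 units, meeting the 80 units threshold. Applying paragraphs (f)–(k): (f) would limit (c) — the coverage ratio is 53%, less than the 65% limit — but (g) sets (f) aside: (g) operates against (f): a current Category G Registration is held. (h) would limit (g) — the qualifying period is 330 days, under the 360 days limit — but (i) sets (h) aside: (i) operates against (h): a current Class B Approval is held. (j) operates (the space is let for business use), but yields to (k): (k) operates against (j): the reference index is 189, meeting the 155 threshold. (c) remains available.
Exception (d) fails — assessed value is $349,000, not below $345,500.
Exception (e) requires that the property is let furnished; but the property is let unfurnished, so (e) is unavailable.

No — exception (c) applies; Marcus is not required to file Form RP-2.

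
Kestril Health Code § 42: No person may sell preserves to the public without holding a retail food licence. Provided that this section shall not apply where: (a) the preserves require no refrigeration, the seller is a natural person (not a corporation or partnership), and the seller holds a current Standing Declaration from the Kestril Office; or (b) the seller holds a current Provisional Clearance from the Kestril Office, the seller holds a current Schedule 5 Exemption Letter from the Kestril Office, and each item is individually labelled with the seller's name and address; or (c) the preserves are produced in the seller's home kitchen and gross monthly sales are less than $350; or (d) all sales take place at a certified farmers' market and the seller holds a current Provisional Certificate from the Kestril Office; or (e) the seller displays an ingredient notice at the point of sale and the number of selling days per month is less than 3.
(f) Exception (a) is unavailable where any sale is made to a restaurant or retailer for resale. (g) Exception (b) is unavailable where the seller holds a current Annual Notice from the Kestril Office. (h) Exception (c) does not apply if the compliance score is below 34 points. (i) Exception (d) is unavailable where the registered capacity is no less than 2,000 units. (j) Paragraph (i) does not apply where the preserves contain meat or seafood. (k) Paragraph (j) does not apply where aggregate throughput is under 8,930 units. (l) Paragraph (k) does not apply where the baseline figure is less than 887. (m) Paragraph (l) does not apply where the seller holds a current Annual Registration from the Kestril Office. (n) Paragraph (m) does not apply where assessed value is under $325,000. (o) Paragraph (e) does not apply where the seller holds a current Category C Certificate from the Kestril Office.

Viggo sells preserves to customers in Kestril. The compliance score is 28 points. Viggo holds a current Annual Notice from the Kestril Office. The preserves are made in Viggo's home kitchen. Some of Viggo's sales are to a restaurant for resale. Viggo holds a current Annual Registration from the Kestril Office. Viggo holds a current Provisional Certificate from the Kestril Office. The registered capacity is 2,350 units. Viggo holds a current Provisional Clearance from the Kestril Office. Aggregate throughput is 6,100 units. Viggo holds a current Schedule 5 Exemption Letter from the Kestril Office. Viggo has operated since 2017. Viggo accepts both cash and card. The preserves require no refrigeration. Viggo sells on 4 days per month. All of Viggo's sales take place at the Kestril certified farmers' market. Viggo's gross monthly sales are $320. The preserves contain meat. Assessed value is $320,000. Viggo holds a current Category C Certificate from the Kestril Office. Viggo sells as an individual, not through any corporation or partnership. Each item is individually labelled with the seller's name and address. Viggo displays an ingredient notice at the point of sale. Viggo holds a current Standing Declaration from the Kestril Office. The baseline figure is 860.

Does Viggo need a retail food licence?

Exception (a)'s conditions are all satisfied: the preserves are shelf-stable; the seller is a natural person; a current Standing Declaration is held. However, paragraph (f) must be considered: (f) is triggered — some sales are to a restaurant for resale. (a) is therefore removed.
Exception (b)'s conditions are all satisfied: a current Provisional Clearance is held; a current Schedule 5 Exemption Letter is held; items are individually labelled. But: (g) applies — a current Annual Notice is held. (b) is therefore removed.
Exception (c): the preserves are home-kitchen produced; gross monthly sales are $320, less than the $350 limit — every condition holds. But applying paragraph (h): (h) operates against (c): the compliance score is 28 points, below the 34 points limit. (c) is therefore removed.
Exception (d): all sales are at a certified farmers' market; a current Provisional Certificate is held — every condition holds. Considering the limiting provisions: (i) would limit (d) — the registered capacity is 2,350 units, meeting the 2,000 units threshold — but (j) sets (i) aside: (j) operates — the preserves contain meat. (k) is triggered (aggregate throughput is 6,100 units, under the 8,930 units limit), but is overridden by (l): (l) operates against (k): the baseline figure is 860, less than the 887 limit. (m) would limit (l) — a current Annual Registration is held — but (n) sets (m) aside: (n) operates against (m): assessed value is $320,000, under the $325,000 limit. So (d) applies.
Exception (e) requires that the number of selling days per month is less than 3; but the number of selling days per month is 4, not less than 3, so (e) is unavailable.

No — exception (d) applies; Viggo is not required to hold a retail food licence.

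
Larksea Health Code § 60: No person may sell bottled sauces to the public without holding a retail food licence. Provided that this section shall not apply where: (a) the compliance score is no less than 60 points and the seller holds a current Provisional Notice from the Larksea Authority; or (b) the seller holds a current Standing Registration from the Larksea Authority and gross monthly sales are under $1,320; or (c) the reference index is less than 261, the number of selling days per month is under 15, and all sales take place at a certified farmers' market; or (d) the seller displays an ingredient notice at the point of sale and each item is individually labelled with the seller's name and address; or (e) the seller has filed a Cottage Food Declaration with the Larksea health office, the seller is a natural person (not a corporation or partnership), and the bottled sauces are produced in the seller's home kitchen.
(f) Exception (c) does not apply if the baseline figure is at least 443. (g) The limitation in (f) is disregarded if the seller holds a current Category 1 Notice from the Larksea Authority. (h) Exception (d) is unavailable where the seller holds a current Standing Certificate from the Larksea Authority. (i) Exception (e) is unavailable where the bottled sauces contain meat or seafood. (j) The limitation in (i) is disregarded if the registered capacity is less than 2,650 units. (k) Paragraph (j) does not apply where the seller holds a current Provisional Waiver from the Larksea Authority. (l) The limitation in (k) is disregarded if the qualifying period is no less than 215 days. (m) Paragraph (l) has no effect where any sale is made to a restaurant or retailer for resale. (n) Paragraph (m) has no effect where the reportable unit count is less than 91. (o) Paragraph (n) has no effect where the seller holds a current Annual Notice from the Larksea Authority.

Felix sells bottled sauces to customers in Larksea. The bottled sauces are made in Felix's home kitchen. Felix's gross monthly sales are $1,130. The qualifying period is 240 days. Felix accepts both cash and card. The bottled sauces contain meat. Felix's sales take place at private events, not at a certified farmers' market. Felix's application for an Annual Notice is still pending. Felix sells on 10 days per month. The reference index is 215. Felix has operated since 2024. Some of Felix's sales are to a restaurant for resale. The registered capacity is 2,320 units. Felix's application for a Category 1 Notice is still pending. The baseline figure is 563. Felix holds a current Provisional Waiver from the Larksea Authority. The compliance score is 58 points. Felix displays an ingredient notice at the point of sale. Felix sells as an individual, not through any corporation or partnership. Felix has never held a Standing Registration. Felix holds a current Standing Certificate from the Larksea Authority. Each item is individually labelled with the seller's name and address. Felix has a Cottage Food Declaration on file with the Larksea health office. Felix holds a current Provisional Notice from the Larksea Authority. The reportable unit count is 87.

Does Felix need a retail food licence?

Exception (a) fails — the compliance score is 58 points, short of 60 points.
Exception (b) fails — no current Standing Registration is held.
Exception (c) does not apply: sales are at private events, not a certified farmers' market.
Exception (d) is satisfied on its face — an ingredient notice is displayed; items are individually labelled. But applying paragraph (h): (h) operates against (d): a current Standing Certificate is held. So (d) is unavailable.
Exception (e)'s conditions are all satisfied: a Cottage Food Declaration is on file; the seller is a natural person; the bottled sauces are home-kitchen produced. Considering the limiting provisions: (i) would limit (e) — the bottled sauces contain meat — but (j) sets (i) aside: (j) operates against (i): the registered capacity is 2,320 units, less than the 2,650 units limit. (k) would limit (j) — a current Provisional Waiver is held — but (l) sets (k) aside: (l) operates — the qualifying period is 240 days, meeting the 215 days threshold. (m) would limit (l) — some sales are to a restaurant for resale — but (n) sets (m) aside: (n) operates against (m): the reportable unit count is 87, less than the 91 limit. (o), which would lift (n), is not triggered — the Annual Notice is not current. (e) remains available.

No — exception (e) applies; Felix is not required to hold a retail food licence.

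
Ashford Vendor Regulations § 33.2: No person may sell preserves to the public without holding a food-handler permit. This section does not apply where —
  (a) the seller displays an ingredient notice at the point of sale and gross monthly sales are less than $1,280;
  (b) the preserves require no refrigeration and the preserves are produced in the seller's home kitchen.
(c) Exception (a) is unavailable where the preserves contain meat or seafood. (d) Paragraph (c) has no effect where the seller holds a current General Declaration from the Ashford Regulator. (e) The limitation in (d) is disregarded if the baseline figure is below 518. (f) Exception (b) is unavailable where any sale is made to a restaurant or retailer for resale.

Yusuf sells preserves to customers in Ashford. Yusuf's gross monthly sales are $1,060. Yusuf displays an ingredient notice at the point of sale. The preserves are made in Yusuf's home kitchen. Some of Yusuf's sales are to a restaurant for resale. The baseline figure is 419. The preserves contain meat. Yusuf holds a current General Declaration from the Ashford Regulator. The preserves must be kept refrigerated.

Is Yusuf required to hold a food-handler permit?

Yes — Yusuf must hold a food-handler permit.

All of (a)'s requirements are met (an ingredient notice is displayed; gross monthly sales are $1,060, less than the $1,280 limit). But applying paragraphs (c)–(e): (c) is engaged — the preserves contain meat. (d) would limit (c) — a current General Declaration is held — but (e) sets (d) aside: (e) operates — the baseline figure is 419, below the 518 limit. So (a) is unavailable.
Exception (b) requires that the preserves require no refrigeration; but the preserves require refrigeration, so (b) is unavailable.
No exception is made out. Yusuf falls within the general rule.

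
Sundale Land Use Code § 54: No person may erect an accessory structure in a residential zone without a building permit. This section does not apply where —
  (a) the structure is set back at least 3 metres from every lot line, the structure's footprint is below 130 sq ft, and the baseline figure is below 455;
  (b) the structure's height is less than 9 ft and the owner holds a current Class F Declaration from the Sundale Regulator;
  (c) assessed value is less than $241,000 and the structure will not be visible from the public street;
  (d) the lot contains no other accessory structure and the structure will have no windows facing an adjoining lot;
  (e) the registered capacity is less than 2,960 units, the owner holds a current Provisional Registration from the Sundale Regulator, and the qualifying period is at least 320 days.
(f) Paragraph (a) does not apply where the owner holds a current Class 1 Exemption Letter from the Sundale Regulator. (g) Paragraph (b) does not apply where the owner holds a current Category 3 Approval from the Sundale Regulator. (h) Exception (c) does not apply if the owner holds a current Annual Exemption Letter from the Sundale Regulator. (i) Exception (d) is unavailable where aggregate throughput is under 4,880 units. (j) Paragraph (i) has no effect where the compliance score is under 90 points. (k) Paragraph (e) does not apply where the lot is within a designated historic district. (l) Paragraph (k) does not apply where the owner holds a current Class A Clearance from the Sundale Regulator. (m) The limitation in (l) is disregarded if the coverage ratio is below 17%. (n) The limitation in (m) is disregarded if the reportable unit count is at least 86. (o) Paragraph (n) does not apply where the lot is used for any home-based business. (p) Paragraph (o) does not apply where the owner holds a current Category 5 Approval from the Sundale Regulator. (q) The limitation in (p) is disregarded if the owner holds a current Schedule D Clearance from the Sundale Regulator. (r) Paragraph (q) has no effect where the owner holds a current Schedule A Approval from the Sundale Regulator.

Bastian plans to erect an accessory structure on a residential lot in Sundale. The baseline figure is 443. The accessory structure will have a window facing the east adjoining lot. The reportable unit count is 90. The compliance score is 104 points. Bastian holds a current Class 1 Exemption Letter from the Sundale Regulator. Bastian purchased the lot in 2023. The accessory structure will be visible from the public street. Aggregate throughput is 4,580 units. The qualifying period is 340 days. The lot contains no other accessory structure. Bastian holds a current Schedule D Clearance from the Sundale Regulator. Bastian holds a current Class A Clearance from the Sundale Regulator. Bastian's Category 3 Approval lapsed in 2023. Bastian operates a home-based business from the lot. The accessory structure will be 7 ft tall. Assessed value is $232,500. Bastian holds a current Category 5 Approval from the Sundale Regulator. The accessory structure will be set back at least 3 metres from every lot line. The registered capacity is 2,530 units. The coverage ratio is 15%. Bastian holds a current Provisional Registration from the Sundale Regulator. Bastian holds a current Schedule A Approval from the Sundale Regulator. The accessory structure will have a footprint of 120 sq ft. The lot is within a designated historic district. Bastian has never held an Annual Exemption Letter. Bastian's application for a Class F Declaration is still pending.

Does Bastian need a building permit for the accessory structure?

No — exception (e) applies; Bastian does not need a building permit.

All of (a)'s requirements are met (the setback is at least 3 m on every side; the structure's footprint is 120 sq ft, below the 130 sq ft limit; the baseline figure is 443, below the 455 limit). However, paragraph (f) must be considered: (f) operates against (a): a current Class 1 Exemption Letter is held. Exception (a) does not apply.
Exception (b) requires that the owner holds a current Class F Declaration from the Sundale Regulator; but the Class F Declaration is not current, so (b) is unavailable.
Exception (c) does not apply: the structure will be visible from the street.
Exception (d) fails — a window faces an adjoining lot.
Exception (e): the registered capacity is 2,530 units, less than the 2,960 units limit; a current Provisional Registration is held; the qualifying period is 340 days, meeting the 320 days threshold — every condition holds. As to paragraphs (k)–(r): (k) is engaged (the lot is in a historic district), but is itself disapplied by (l): (l) applies — a current Class A Clearance is held. (m) is engaged (the coverage ratio is 15%, below the 17% limit), but is overridden by (n): (n) operates — the reportable unit count is 90, meeting the 86 threshold. (o) operates (a home-based business operates on the lot), but is set aside by (p): (p) operates against (o): a current Category 5 Approval is held. (q) would limit (p) — a current Schedule D Clearance is held — but (r) sets (q) aside: (r) operates against (q): a current Schedule A Approval is held. Exception (e) stands.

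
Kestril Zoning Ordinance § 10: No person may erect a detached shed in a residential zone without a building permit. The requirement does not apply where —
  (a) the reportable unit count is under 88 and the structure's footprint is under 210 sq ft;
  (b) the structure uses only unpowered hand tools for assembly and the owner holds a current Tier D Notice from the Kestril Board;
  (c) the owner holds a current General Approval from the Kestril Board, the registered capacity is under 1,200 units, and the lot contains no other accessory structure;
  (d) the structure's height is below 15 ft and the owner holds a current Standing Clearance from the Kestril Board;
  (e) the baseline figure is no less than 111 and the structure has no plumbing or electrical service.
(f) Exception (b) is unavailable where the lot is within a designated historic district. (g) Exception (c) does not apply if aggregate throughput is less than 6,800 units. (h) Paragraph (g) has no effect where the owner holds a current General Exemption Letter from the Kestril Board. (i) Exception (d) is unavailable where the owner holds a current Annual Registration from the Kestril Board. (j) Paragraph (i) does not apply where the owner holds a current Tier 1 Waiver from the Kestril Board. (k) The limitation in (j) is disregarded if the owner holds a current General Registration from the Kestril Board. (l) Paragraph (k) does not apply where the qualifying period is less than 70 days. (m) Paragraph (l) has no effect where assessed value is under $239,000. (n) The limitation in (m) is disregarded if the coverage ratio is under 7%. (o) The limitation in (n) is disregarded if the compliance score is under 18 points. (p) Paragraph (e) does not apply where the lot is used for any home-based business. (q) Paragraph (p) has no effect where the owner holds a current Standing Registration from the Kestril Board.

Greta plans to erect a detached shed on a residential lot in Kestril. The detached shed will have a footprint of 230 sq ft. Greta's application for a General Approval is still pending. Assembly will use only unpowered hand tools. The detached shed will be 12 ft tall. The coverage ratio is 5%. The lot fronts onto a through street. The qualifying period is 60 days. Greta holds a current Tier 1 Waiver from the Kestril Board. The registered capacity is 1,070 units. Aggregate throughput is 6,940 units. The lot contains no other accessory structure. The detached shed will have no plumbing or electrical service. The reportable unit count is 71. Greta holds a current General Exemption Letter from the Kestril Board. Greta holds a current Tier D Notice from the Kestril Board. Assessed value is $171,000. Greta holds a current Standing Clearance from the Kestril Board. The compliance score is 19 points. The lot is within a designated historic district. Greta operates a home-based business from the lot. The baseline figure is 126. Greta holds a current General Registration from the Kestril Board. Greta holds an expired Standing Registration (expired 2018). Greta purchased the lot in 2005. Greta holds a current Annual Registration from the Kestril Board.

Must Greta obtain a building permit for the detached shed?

Exception (a) does not apply: the structure's footprint is 230 sq ft, not under 210 sq ft.
Exception (b): assembly uses only hand tools; a current Tier D Notice is held — every condition holds. However, paragraph (f) must be considered: (f) is engaged — the lot is in a historic district. So (b) is unavailable.
Exception (c) does not apply: no current General Approval is held.
Exception (d): the structure's height is 12 ft, below the 15 ft limit; a current Standing Clearance is held — every condition holds. Considering the limiting provisions: (i) is triggered (a current Annual Registration is held), but is set aside by (j): (j) operates against (i): a current Tier 1 Waiver is held. (k) is triggered (a current General Registration is held), but is overridden by (l): (l) operates — the qualifying period is 60 days, less than the 70 days limit. (m) would limit (l) — assessed value is $171,000, under the $239,000 limit — but (n) sets (m) aside: (n) operates — the coverage ratio is 5%, under the 7% limit. (o), which would lift (n), does not operate here — the compliance score is 19 points, not under 18 points. (d) remains available.
All of (e)'s requirements are met (the baseline figure is 126, meeting the 111 threshold; there is no plumbing or electrical service). Turning to paragraphs (p)–(q): (p) operates against (e): a home-based business operates on the lot. (q), which would lift (p), does not operate here — there is no Standing Registration in force. Exception (e) does not apply.

No — exception (d) applies; Greta does not need a building permit.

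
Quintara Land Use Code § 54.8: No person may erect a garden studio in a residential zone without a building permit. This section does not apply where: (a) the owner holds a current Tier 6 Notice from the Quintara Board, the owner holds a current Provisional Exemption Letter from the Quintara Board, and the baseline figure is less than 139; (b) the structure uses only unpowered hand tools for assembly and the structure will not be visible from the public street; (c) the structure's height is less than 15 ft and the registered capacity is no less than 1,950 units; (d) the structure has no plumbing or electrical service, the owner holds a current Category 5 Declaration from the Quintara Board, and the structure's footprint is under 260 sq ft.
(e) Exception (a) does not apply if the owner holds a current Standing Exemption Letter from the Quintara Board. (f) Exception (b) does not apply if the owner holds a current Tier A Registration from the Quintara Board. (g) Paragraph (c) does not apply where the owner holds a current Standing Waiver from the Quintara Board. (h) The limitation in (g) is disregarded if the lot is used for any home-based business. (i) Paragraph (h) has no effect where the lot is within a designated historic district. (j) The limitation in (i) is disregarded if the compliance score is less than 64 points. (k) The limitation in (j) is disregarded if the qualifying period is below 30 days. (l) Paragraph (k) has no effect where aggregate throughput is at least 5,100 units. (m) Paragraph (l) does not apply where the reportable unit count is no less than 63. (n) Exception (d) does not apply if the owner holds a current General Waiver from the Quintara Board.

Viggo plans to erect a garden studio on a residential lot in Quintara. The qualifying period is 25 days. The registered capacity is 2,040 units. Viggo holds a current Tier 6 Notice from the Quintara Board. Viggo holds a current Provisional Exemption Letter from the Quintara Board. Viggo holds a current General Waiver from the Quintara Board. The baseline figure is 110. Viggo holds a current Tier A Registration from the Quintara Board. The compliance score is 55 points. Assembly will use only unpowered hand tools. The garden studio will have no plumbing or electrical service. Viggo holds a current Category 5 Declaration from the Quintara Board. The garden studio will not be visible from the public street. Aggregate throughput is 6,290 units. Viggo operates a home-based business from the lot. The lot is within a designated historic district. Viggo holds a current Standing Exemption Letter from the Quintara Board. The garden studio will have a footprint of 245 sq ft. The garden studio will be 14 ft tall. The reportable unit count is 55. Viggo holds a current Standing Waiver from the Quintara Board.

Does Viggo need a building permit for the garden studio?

No — exception (c) applies; Viggo does not need a building permit.

Exception (a)'s conditions are all satisfied: a current Tier 6 Notice is held; a current Provisional Exemption Letter is held; the baseline figure is 110, less than the 139 limit. But applying paragraph (e): (e) operates against (a): a current Standing Exemption Letter is held. Exception (a) does not apply.
All of (b)'s requirements are met (assembly uses only hand tools; the structure will not be visible from the street). However, paragraph (f) must be considered: (f) operates against (b): a current Tier A Registration is held. (b) is therefore removed.
Exception (c)'s conditions are all satisfied: the structure's height is 14 ft, less than the 15 ft limit; the registered capacity is 2,040 units, meeting the 1,950 units threshold. As to paragraphs (g)–(m): (g) applies (a current Standing Waiver is held), but is overridden by (h): (h) operates against (g): a home-based business operates on the lot. (i) applies (the lot is in a historic district), but is displaced by (j): (j) applies — the compliance score is 55 points, less than the 64 points limit. (k) operates (the qualifying period is 25 days, below the 30 days limit), but is overridden by (l): (l) operates — aggregate throughput is 6,290 units, meeting the 5,100 units threshold. (m) does not operate here (the reportable unit count is 55, short of 63), so (l) stands. So (c) applies.
Exception (d): there is no plumbing or electrical service; a current Category 5 Declaration is held; the structure's footprint is 245 sq ft, under the 260 sq ft limit — every condition holds. Turning to paragraph (n): (n) operates against (d): a current General Waiver is held. So (d) is unavailable.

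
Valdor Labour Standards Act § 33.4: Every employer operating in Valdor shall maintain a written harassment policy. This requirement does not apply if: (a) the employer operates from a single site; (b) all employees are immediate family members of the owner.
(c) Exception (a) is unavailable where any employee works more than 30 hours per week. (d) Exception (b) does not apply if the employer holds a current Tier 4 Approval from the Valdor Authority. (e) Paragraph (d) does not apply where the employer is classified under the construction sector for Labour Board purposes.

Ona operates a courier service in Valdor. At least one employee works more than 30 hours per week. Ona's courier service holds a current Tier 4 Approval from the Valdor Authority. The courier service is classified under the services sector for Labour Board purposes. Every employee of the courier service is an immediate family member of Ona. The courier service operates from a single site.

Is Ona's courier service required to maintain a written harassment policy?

All of (a)'s requirements are met (the employer operates from a single site). But: (c) operates against (a): at least one employee exceeds 30 hours/week. Exception (a) does not apply.
Exception (b): every employee is an immediate family member — every condition holds. However, paragraphs (d)–(e) must be considered: (d) is engaged — a current Tier 4 Approval is held. (e) is inapplicable (the courier service is classified under the services sector), so (d) stands. (b) is therefore removed.
No exception is made out. Ona's courier service falls within the general rule.

Yes — Ona's courier service must maintain a written harassment policy.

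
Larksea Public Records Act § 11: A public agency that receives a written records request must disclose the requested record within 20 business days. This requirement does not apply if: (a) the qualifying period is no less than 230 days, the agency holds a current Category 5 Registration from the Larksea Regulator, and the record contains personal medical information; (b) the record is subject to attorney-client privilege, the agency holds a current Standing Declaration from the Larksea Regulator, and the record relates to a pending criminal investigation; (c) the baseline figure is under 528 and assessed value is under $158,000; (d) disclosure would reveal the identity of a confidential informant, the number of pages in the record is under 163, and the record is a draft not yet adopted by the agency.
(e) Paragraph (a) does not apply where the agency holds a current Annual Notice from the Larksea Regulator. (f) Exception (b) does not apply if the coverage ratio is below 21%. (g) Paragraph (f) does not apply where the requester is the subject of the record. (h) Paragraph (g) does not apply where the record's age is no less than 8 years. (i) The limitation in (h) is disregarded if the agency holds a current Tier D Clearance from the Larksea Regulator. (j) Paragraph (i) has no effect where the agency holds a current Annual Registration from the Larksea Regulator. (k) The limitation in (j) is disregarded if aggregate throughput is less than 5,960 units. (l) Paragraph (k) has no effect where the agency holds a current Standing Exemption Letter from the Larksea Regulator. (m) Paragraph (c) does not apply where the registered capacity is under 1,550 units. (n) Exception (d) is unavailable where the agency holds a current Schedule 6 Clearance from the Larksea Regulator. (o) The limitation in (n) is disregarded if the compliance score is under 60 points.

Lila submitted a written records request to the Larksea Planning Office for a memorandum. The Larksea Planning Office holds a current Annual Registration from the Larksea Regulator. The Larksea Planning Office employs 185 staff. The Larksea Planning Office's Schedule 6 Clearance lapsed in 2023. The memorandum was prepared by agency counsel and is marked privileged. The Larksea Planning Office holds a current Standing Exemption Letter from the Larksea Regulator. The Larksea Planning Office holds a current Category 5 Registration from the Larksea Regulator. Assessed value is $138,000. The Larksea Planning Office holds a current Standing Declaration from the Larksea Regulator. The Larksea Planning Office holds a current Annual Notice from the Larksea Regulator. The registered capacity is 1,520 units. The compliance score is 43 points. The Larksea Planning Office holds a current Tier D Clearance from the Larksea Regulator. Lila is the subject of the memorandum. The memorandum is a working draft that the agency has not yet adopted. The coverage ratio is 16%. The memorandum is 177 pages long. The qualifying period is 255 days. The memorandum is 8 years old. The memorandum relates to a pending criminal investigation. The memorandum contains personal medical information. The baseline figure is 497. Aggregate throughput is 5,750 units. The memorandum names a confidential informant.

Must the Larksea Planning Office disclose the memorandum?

Exception (a)'s conditions are all satisfied: the qualifying period is 255 days, meeting the 230 days threshold; a current Category 5 Registration is held; the memorandum contains personal medical information. However, paragraph (e) must be considered: (e) applies — a current Annual Notice is held. So (a) is unavailable.
Exception (b): the memorandum is privileged; a current Standing Declaration is held; the memorandum relates to a pending investigation — every condition holds. But applying paragraphs (f)–(l): (f) is triggered — the coverage ratio is 16%, below the 21% limit. (g) is engaged (Lila is the subject of the memorandum), but is displaced by (h): (h) operates against (g): the record's age is 8 years, meeting the 8 years threshold. (i) applies (a current Tier D Clearance is held), but is set aside by (j): (j) operates — a current Annual Registration is held. (k) would limit (j) — aggregate throughput is 5,750 units, less than the 5,960 units limit — but (l) sets (k) aside: (l) operates — a current Standing Exemption Letter is held. Exception (b) does not apply.
All of (c)'s requirements are met (the baseline figure is 497, under the 528 limit; assessed value is $138,000, under the $158,000 limit). But applying paragraph (m): (m) operates against (c): the registered capacity is 1,520 units, under the 1,550 units limit. Exception (c) does not apply.
Exception (d) requires that the number of pages in the record is under 163; but the number of pages in the record is 177, not under 163, so (d) is unavailable.
None of the exceptions is available; § 11 applies in full.

Yes — the Larksea Planning Office must disclose the memorandum.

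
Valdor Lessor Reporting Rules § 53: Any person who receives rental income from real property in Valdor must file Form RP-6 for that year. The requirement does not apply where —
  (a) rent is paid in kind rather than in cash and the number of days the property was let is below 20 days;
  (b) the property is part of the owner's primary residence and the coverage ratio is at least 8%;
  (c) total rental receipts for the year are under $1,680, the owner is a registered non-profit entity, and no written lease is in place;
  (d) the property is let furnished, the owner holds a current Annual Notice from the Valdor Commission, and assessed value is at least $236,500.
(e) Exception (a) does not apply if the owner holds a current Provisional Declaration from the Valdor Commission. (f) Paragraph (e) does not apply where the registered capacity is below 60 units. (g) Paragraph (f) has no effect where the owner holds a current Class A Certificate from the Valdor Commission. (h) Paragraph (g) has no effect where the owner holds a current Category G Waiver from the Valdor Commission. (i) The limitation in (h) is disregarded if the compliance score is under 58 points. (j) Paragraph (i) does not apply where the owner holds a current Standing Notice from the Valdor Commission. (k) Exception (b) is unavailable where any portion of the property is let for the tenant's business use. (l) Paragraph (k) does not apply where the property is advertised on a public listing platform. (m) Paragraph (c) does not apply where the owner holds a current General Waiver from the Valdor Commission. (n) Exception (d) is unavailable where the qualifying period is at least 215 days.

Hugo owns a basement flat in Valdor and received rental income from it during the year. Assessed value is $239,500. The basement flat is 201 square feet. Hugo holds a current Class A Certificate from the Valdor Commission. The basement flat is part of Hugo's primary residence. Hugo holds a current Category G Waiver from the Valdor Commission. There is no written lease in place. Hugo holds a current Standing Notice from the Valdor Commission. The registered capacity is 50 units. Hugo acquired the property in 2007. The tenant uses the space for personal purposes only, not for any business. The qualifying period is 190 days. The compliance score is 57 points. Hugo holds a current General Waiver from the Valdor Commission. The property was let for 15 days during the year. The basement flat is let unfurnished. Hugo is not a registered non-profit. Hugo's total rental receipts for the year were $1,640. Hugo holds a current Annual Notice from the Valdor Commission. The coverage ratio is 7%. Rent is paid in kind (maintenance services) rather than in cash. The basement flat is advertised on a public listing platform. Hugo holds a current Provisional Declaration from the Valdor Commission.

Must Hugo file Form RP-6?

No — exception (a) applies; Hugo is not required to file Form RP-6.

Exception (a) is satisfied on its face — rent is paid in kind; the number of days the property was let is 15 days, below the 20 days limit. Considering the limiting provisions: (e) applies (a current Provisional Declaration is held), but yields to (f): (f) operates against (e): the registered capacity is 50 units, below the 60 units limit. (g) is triggered (a current Class A Certificate is held), but is set aside by (h): (h) is engaged — a current Category G Waiver is held. (i) would limit (h) — the compliance score is 57 points, under the 58 points limit — but (j) sets (i) aside: (j) operates against (i): a current Standing Notice is held. So (a) applies.
Exception (b) requires that the coverage ratio is at least 8%; but the coverage ratio is 7%, short of 8%, so (b) is unavailable.
Exception (c) fails — Hugo is not a registered non-profit.
Exception (d) requires that the property is let furnished; but the property is let unfurnished, so (d) is unavailable.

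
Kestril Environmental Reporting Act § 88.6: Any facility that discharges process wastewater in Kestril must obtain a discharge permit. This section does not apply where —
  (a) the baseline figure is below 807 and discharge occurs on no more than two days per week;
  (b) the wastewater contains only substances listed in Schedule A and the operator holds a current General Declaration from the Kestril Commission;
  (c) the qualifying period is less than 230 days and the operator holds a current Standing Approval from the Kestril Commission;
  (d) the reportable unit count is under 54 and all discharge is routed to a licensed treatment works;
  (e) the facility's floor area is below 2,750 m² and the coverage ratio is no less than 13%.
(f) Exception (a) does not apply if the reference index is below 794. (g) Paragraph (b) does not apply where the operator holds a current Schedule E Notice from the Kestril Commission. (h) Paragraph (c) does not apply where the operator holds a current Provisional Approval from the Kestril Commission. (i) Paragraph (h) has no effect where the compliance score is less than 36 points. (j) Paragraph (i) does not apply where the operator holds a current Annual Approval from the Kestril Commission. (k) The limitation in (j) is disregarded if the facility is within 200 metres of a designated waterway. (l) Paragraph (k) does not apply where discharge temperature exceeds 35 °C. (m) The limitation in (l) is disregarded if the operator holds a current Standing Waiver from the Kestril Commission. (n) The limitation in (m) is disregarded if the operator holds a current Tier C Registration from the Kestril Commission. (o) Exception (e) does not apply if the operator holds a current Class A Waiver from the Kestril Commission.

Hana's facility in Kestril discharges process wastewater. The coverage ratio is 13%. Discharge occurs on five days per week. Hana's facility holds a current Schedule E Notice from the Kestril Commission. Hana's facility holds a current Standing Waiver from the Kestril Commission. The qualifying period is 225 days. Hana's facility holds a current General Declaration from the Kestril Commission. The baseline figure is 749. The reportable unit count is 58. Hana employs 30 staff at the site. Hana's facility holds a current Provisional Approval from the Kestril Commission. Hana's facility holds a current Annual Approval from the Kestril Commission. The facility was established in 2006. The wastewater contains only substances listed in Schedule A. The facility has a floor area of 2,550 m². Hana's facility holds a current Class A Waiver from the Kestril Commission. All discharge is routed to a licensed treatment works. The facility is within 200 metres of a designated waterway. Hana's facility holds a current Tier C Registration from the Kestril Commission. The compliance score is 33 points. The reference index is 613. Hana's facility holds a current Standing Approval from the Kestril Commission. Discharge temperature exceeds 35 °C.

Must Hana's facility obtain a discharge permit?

Yes — Hana's facility must obtain a discharge permit.

Exception (a) does not apply: discharge occurs on five days per week.
Exception (b)'s conditions are all satisfied: the wastewater is Schedule-A-only; a current General Declaration is held. However, paragraph (g) must be considered: (g) operates against (b): a current Schedule E Notice is held. So (b) is unavailable.
Exception (c)'s conditions are all satisfied: the qualifying period is 225 days, less than the 230 days limit; a current Standing Approval is held. But applying paragraphs (h)–(n): (h) operates against (c): a current Provisional Approval is held. (i) operates (the compliance score is 33 points, less than the 36 points limit), but is displaced by (j): (j) operates — a current Annual Approval is held. (k) would limit (j) — the facility is within 200 m of a designated waterway — but (l) sets (k) aside: (l) operates against (k): discharge temperature exceeds 35 °C. (m) applies (a current Standing Waiver is held), but is displaced by (n): (n) operates — a current Tier C Registration is held. (c) is therefore removed.
Exception (d) requires that the reportable unit count is under 54; but the reportable unit count is 58, not under 54, so (d) is unavailable.
All of (e)'s requirements are met (the facility's floor area is 2,550 m², below the 2,750 m² limit; the coverage ratio is 13%, meeting the 13% threshold). But applying paragraph (o): (o) operates — a current Class A Waiver is held. Exception (e) does not apply.
None of the exceptions is available; § 88.6 applies in full.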